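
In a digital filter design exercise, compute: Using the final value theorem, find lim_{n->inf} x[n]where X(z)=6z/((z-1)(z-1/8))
Final value theorem: lim x[n]=lim_{z->1} (z-1) * X(z)
(z-1) * X(z)=6z/(z-1/8)
As z->1: 6/(1-1/8)=6/(7/8)=48/7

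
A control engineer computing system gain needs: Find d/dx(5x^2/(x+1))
Quotient rule: (f/g)' = (f'g - fg')/g²
f = 5x^2, f' = 10x
g = x+1, g' = 1

Answer: (10x·(x+1)-5x^2)/(x+1)²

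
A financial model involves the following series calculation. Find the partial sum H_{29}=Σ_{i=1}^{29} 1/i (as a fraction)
H_29 = 1+1/2+1/3+...+1/29
= 9227046511387/2329089562800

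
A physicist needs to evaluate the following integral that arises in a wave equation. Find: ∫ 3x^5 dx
Using power rule: ∫ 3x^5 dx=3/6 x^6+C=(1/2)x^6+C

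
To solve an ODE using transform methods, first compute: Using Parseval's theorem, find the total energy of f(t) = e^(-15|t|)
Parseval's theorem: E=integral |f(t)|^2 dt=(1/2pi) integral |F(omega)|^2 domega
E=integral_{-inf}^{inf} e^(-30|t|) dt=2*integral_0^inf e^(-30t) dt=2/(2*15)=1/15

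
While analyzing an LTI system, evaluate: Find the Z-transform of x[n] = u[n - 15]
Using the time-shift property: Z{u[n-15]}=z^(-15) * z/(z-1)
=z^(-14)/(z-1)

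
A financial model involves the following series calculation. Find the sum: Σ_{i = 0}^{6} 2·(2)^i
Geometric series: S = a(1 - r^n)/(1 - r)
a = 2, r = 2, n = 7
S = 2(1-128)/-1 = 254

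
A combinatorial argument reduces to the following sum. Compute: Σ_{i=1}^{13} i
Using formula: Σ i^1 = n(n + 1)/2 = 13·14/2 = 91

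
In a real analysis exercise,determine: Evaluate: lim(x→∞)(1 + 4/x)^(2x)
Rewrite as [(1 + 4/x)^x]^2.
lim(1 + 4/x)^x=e^4, so limit=(e^4)^2=e^8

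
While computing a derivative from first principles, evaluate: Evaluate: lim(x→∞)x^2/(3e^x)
Apply L'Hôpital 2 times (∞/∞ each time):
Eventually get 2!/(3e^x) → 0

Answer: 0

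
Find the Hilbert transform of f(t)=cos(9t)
The Hilbert transform shifts each frequency component by -pi/2.
H{cos(wt)}=sin(wt)
With w=9: H{cos(9t)}=sin(9t)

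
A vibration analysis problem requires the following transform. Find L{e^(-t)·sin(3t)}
First shifting: L{e^(at)f(t)} = F(s-a)
L{sin(3t)} = 3/(s² + 9)
Shift: 3/((s + 1)² + 9)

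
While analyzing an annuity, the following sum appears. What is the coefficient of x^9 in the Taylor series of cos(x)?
cos(x) has only even powers. Coefficient of x^9=0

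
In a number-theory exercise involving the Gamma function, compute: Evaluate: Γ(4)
Γ(n) = (n-1)! for positive integers
Γ(4) = 3! = 6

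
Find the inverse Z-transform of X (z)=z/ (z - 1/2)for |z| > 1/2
Standard pair: z/(z-a) <-> a^n*u[n] for causal signals
With a=1/2: x[n]=(1/2)^n*u[n]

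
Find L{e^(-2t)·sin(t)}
First shifting: L{e^(at)f(t)}=F(s-a)
L{sin(t)}=1/(s²+1)
Shift: 1/((s+2)²+1)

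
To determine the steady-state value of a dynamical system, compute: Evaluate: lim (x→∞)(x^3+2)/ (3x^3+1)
Divide numerator and denominator by x^3:
lim (1 + 2/x^3)/(3 + 1/x^3) = 1/3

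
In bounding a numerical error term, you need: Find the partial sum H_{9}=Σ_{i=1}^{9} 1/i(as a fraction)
H_9 = 1+1/2+1/3+...+1/9
= 7129/2520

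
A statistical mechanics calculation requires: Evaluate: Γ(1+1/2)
Γ(n+1/2) = (2n)!√π/(4^n·n!)
= 2√π/(4·1) = (1/2)·√π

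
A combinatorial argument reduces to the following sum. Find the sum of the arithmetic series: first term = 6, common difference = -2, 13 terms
Last term: a_n=6 + (13 - 1)·-2=-18
Sum=n(a_1 + a_n)/2=13(6 + (-18))/2=-78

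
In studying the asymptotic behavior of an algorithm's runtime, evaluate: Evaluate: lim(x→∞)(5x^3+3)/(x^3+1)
Divide numerator and denominator by x^3:
lim (5 + 3/x^3)/(1 + 1/x^3)=5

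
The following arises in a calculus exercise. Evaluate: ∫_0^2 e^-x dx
Antiderivative: -e^-x
Evaluate: -(e^-2 - 1)

Answer: (e^-2 - 1)/(-1)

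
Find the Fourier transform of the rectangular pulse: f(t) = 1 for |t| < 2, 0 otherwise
F(omega)=integral from -2 to 2 of e^(-j * omega * t) dt
=2 * sin(2 * omega)/omega=4 * sinc(2 * omega/pi)

Answer: 2 * sin(2 * omega)/omega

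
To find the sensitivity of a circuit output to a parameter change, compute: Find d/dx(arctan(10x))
d/dx[arctan(u)] = u'/(1 + u²), u = 10x, u' = 10

Answer: 10/(1 + 100x²)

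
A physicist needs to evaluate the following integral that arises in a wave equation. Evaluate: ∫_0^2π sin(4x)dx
Antiderivative: -cos(4x)/4
Evaluate at bounds: [-cos(4·2π)/4] - [-cos(4·0)/4]
=(-(1) + (1))/4=0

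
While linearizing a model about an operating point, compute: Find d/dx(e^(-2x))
Chain rule: d/dx[e^u] = e^u · u' where u = -2x
u' = -2

Answer: -2·e^(-2x)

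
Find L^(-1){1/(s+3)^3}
L^(-1){1/(s-a)^n}=t^(n-1)·e^(at)/(n-1)!
Here a=-3, n=3: t^2·e^(-3t)/2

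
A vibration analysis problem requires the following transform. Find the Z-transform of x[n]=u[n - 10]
Using the time-shift property: Z{u[n-10]}=z^(-10) * z/(z-1)
=z^(-9)/(z-1)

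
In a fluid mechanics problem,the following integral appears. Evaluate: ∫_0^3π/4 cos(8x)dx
Antiderivative: sin(8x)/8
Evaluate at bounds: [sin(8·3π/4)/8] - [sin(8·0)/8]
=((0) - (0))/8=0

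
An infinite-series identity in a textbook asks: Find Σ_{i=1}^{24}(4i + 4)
=4·Σ i + 4·24=4·300 + 96=1296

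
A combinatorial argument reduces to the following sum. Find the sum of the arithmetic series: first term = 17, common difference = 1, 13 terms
Last term: a_n = 17+(13-1)·1 = 29
Sum = n(a_1+a_n)/2 = 13(17+29)/2 = 299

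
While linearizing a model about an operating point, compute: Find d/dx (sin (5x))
Chain rule: d/dx[sin(u)] = cos(u)·u' where u = 5x
u' = 5

Answer: 5·cos(5x)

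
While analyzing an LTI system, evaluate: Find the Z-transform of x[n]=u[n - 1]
Using the time-shift property: Z{u[n-1]}=z^(-1)*z/(z-1)
=z^(0)/(z-1)

Answer: 1/(z-1)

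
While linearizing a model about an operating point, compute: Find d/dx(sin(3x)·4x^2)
Product rule: (fg)'=f'g+fg'
f=sin(3x), f'=3·cos(3x)
g=4x^2, g'=8x

Answer: 12·cos(3x)·x^2+8·sin(3x)·x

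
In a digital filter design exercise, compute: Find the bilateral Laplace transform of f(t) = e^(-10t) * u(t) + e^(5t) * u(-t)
For e^(-10t)*u(t): L=1/(s + 10), Re(s) > -10
For e^(5t)*u(-t): L=-1/(s-5), Re(s) < 5
Combined: F(s)=1/(s + 10) - 1/(s-5), -10 < Re(s) < 5

Answer: 1/(s + 10) - 1/(s-5), ROC: -10 < Re(s) < 5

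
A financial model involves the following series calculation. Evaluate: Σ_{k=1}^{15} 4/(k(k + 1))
Partial fractions: 4/(k(k + 1))=4/k - 4/(k + 1)
Telescoping sum: 4(1 - 1/16)=4·15/16

Answer: 15/4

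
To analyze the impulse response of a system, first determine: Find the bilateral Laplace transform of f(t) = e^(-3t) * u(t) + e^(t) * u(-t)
For e^(-3t) * u(t): L = 1/(s+3), Re(s) > -3
For e^(t) * u(-t): L = -1/(s-1), Re(s) < 1
Combined: F(s) = 1/(s+3)-1/(s-1), -3 < Re(s) < 1

Answer: 1/(s+3)-1/(s-1), ROC: -3 < Re(s) < 1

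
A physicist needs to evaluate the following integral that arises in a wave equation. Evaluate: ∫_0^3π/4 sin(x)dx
Antiderivative: -cos(x)
Evaluate at bounds: [-cos(1·3π/4)/1] - [-cos(1·0)/1]
=(-(-√2/2)+(1))/1=1+√2/2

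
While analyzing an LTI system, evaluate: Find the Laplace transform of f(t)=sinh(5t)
L{sinh(at)}=a/(s²-a²)
L{sinh(5t)}=5/(s²-25)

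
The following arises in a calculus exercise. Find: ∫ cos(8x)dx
Using substitution u=8x: ∫ cos(u) du/8=sin(u)/8+C

Answer: (1/8)sin(8x)+C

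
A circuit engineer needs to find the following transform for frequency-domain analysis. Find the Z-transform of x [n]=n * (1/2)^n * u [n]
Using the property Z{n * a^n * u[n]}=az/(z-a)^2
With a=1/2: X(z)=(1/2)z/(z - 1/2)^2, |z| > 1/2

Answer: (1/2)z/(z - 1/2)^2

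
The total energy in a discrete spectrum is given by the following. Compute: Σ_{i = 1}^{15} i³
Using formula: Σ i^3 = [n(n+1)/2]² = [15·16/2]² = 14400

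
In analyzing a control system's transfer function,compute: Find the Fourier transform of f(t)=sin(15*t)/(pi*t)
sin(W*t)/(pi*t)=(W/pi)*sinc(W*t/pi) is the impulse response of the ideal low-pass filter with cutoff W (here W=15).
Its Fourier transform is a rectangular function:
F(omega)=1 for |omega| < 15, 0 otherwise

Answer: rect(omega/30) [i.e., 1 for |omega| < 15, 0 otherwise]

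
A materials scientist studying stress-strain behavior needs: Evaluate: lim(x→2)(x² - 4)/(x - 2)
Factor: (x² - 4)=(x-2)(x + 2)
Cancel (x-2): lim(x→2) (x + 2)=4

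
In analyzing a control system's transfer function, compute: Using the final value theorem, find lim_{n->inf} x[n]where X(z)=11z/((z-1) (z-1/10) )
Final value theorem: lim x[n]=lim_{z->1} (z-1)*X(z)
(z-1)*X(z)=11z/(z-1/10)
As z->1: 11/(1-1/10)=11/(9/10)=110/9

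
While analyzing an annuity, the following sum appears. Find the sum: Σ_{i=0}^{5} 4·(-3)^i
Geometric series: S = a(1 - r^n)/(1 - r)
a = 4, r = -3, n = 6
S = 4(1 - 729)/4 = -728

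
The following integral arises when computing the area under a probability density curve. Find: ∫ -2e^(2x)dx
Since d/dx[e^(2x)]=2e^(2x), we get -1 e^(2x) + C

Answer: -e^(2x) + C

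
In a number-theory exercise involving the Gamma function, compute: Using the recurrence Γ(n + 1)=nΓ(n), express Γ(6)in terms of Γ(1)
Γ(6)=5Γ(5)=5·4Γ(4)=...=5!·Γ(1)=120·Γ(1)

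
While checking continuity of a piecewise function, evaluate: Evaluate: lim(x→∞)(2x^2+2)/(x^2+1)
Divide numerator and denominator by x^2:
lim (2 + 2/x^2)/(1 + 1/x^2)=2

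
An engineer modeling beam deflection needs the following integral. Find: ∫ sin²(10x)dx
Using identity sin²(u) = (1 - cos(2u))/2:
∫ (1 - cos(20x))/2 dx = x/2 - sin(20x)/40 + C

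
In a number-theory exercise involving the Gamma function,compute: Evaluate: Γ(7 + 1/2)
Γ(n+1/2) = (2n)!√π/(4^n·n!)
= 87178291200√π/(16384·5040) = (135135/128)·√π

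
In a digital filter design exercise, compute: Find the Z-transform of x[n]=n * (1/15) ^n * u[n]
Using the property Z{n*a^n*u[n]}=az/(z-a)^2
With a=1/15: X(z)=(1/15)z/(z - 1/15)^2, |z| > 1/15

Answer: (1/15)z/(z - 1/15)^2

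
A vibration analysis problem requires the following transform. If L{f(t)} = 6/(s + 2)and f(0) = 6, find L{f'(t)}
L{f'(t)} = s·F(s) - f(0) = 6s/(s + 2) - 6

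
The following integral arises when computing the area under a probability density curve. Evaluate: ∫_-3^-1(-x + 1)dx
Step 1: Find antiderivative F(x) = (-1/2)x^2+x
Step 2: F(-1) - F(-3) = -3/2 - (-15/2) = 6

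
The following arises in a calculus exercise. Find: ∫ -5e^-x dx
Since d/dx[e^-x]=- e^-x, we get 5e^-x+C

Answer: 5e^-x+C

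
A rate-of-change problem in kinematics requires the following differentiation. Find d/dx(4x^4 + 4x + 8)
Power rule: d/dx(ax^n) = n·a·x^(n-1)
Term by term: 16·x^3+4

Answer: 16x^3+4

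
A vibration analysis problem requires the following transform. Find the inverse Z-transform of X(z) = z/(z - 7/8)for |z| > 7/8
Standard pair: z/(z-a) <-> a^n*u[n] for causal signals
With a = 7/8: x[n] = (7/8)^n*u[n]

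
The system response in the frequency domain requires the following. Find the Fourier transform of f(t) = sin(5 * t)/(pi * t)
sin(W * t)/(pi * t) = (W/pi) * sinc(W * t/pi) is the impulse response of the ideal low-pass filter with cutoff W (here W = 5).
Its Fourier transform is a rectangular function:
F(omega) = 1 for |omega| < 5, 0 otherwise

Answer: rect(omega/10) [i.e., 1 for |omega| < 5, 0 otherwise]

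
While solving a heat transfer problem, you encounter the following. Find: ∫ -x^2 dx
Using power rule: ∫ -x^2 dx = -1/3 x^3+C = (-1/3)x^3+C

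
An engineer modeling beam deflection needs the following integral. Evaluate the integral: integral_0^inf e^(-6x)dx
integral_0^inf e^(-6x) dx=[-1/6*e^(-6x)]_0^inf
=0 - (-1/6)=1/6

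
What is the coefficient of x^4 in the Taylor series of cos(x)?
cos(x)=Σ (-1)^k x^(2k)/(2k)!
For x^4: (-1)^2/4!=1/24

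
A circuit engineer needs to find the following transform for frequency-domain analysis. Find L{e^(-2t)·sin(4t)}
First shifting: L{e^(at)f(t)}=F(s-a)
L{sin(4t)}=4/(s² + 16)
Shift: 4/((s + 2)² + 16)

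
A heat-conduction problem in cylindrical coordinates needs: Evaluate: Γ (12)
Γ(n) = (n-1)! for positive integers
Γ(12) = 11! = 39916800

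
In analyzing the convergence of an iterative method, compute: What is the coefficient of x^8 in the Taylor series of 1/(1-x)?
1/(1-x)=Σ x^n for |x|<1
All coefficients are 1

Answer: 1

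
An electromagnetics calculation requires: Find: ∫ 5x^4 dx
Using power rule: ∫ 5x^4 dx = 5/5 x^5 + C = x^5 + C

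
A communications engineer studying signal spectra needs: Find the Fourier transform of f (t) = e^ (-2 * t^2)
The Fourier transform of a Gaussian e^(-a * t^2) is sqrt(pi/a) * e^(-omega^2/(4a)).
With a = 2: F(omega) = sqrt(pi/2) * e^(-omega^2/8)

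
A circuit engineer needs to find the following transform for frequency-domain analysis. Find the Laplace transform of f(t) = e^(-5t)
L{e^(at)}=1/(s-a)
L{e^(-5t)}=1/(s + 5)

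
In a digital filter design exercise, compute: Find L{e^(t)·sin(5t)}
First shifting: L{e^(at)f(t)}=F(s-a)
L{sin(5t)}=5/(s²+25)
Shift: 5/((s-1)²+25)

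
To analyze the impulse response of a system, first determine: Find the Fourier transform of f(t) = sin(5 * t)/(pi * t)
sin(W * t)/(pi * t)=(W/pi) * sinc(W * t/pi) is the impulse response of the ideal low-pass filter with cutoff W (here W=5).
Its Fourier transform is a rectangular function:
F(omega)=1 for |omega| < 5, 0 otherwise

Answer: rect(omega/10) [i.e., 1 for |omega| < 5, 0 otherwise]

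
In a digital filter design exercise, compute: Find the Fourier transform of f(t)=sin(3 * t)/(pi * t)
sin(W * t)/(pi * t)=(W/pi) * sinc(W * t/pi) is the impulse response of the ideal low-pass filter with cutoff W (here W=3).
Its Fourier transform is a rectangular function:
F(omega)=1 for |omega| < 3, 0 otherwise

Answer: rect(omega/6) [i.e., 1 for |omega| < 3, 0 otherwise]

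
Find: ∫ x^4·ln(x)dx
By parts: u = ln(x), dv = x^4 dx
du = 1/x dx, v = x^5/5
= x^5·ln(x)/5 - ∫ x^4/5 dx
= x^5·ln(x)/5 - x^5/25+C

Answer: x^5(ln(x)/5-1/25)+C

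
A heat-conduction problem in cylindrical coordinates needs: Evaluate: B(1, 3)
B(x,y)=Γ(x)Γ(y)/Γ(x+y)=(x-1)!(y-1)!/(x+y-1)!
B(1,3)=0!·2!/3!=1/3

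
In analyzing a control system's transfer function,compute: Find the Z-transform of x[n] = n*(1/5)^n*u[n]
Using the property Z{n*a^n*u[n]} = az/(z-a)^2
With a = 1/5: X(z) = (1/5)z/(z - 1/5)^2, |z| > 1/5

Answer: (1/5)z/(z - 1/5)^2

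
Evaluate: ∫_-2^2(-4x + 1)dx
Step 1: Find antiderivative F(x) = -2x^2+x
Step 2: F(2) - F(-2) = -6 - (-10) = 4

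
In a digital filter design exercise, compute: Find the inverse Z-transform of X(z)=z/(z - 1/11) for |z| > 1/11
Standard pair: z/(z-a) <-> a^n*u[n] for causal signals
With a=1/11: x[n]=(1/11)^n*u[n]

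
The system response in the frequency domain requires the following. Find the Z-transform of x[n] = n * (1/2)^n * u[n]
Using the property Z{n * a^n * u[n]}=az/(z-a)^2
With a=1/2: X(z)=(1/2)z/(z - 1/2)^2, |z| > 1/2

Answer: (1/2)z/(z - 1/2)^2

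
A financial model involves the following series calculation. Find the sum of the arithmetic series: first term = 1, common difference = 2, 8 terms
Last term: a_n = 1 + (8 - 1)·2 = 15
Sum = n(a_1 + a_n)/2 = 8(1 + 15)/2 = 64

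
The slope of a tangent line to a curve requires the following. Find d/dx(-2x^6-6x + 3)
Power rule: d/dx(ax^n) = n·a·x^(n-1)
Term by term: -12·x^5 - 6

Answer: -12x^5 - 6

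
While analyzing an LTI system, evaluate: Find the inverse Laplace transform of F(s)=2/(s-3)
L^(-1){2/(s-a)} = c·e^(at)
Here a = 3, c = 2

Answer: 2e^(3t)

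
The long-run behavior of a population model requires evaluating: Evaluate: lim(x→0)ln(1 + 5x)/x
L'Hôpital (0/0): lim 5/(1 + 5x) / 1 = 5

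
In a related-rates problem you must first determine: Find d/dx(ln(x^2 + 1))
Chain rule: d/dx[ln(u)] = u'/u where u = x^2+1
u' = 2x

Answer: (2x)/(x^2+1)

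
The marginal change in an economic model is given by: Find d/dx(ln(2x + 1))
Chain rule: d/dx[ln(u)] = u'/u where u = 2x + 1
u' = 2

Answer: (2)/(2x + 1)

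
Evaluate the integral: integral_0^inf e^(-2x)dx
integral_0^inf e^(-2x) dx = [-1/2*e^(-2x)]_0^inf
= 0 - (-1/2) = 1/2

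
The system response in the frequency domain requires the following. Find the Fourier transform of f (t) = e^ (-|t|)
Using the standard pair: F{e^(-a|t|)} = 2a/(a^2 + omega^2)
With a = 1: F(omega) = 2/(1 + omega^2)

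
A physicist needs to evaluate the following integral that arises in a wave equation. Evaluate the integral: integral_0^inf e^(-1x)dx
integral_0^inf e^(-1x) dx=[-1/1*e^(-1x)]_0^inf
=0 - (-1/1)=1/1

Answer: 1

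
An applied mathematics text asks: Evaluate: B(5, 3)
B(x,y)=Γ(x)Γ(y)/Γ(x+y)=(x-1)!(y-1)!/(x+y-1)!
B(5,3)=4!·2!/7!=1/105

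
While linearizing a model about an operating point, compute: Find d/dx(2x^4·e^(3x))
Product rule: (fg)' = f'g + fg'
f = 2x^4, f' = 8x^3
g = e^(3x), g' = 3·e^(3x)

Answer: 8x^3·e^(3x) + 6x^4·e^(3x)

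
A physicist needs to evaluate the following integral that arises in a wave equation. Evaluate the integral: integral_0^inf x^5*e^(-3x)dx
This is a Gamma integral. Substitute u=3x (du=3 dx):
integral_0^inf x^5 * e^(-3x) dx=(1/3^6) integral_0^inf u^5 * e^(-u) du
=Gamma(6)/3^6=5!/3^6=120/729

Answer: 40/243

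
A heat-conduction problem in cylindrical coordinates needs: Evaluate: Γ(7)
Γ(n) = (n-1)! for positive integers
Γ(7) = 6! = 720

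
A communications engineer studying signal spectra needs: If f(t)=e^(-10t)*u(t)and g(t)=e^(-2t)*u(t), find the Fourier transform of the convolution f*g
By the convolution theorem: F{f*g} = F(omega)*G(omega)
F(omega) = 1/(10 + j*omega), G(omega) = 1/(2 + j*omega)
F{f*g} = 1/((10 + j*omega)(2 + j*omega))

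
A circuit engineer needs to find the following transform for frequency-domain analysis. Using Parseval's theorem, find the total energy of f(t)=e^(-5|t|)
Parseval's theorem: E = integral |f(t)|^2 dt = (1/2pi) integral |F(omega)|^2 domega
E = integral_{-inf}^{inf} e^(-10|t|) dt = 2 * integral_0^inf e^(-10t) dt = 2/(2 * 5) = 1/5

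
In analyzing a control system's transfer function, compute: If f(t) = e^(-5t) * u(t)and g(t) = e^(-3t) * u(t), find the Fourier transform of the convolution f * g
By the convolution theorem: F{f*g}=F(omega)*G(omega)
F(omega)=1/(5+j*omega), G(omega)=1/(3+j*omega)
F{f*g}=1/((5+j*omega)(3+j*omega))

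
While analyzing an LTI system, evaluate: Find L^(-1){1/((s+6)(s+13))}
Partial fractions: 1/((s + 6)(s + 13))=A/(s + 6) + B/(s + 13)
Cover-up: A=1/(s + 13)|_{s=-6}=1/7; B=1/(s + 6)|_{s=-13}=-1/7
L^(-1)=(1/7)e^(-6t) - (1/7)e^(-13t)

Answer: (1/7)(e^(-6t) - e^(-13t))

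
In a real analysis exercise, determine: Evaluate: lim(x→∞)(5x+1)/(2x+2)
Divide numerator and denominator by x:
lim (5 + 1/x)/(2 + 2/x) = 5/2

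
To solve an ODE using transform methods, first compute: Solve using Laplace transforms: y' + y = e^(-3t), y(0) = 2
Take L: sY - 2+Y=1/(s+3)
Y(s+1)=1/(s+3)+2
Y=1/((s+3)(s+1))+2/(s+1)
Partial fractions: 1/((s+3)(s+1))=-(1/2)/(s+3)+(1/2)/(s+1)
So Y=-(1/2)/(s+3)+(5/2)/(s+1)
Inverse Laplace transform (L^(-1){1/(s+3)}=e^(-3t), L^(-1){1/(s+1)}=e^(-t)):

Answer: y(t)=(-1/2)·e^(-3t)+(5/2)·e^(-t)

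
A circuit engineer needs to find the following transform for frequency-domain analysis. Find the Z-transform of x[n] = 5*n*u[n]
Z{n * u[n]}=z/(z-1)^2
By linearity: Z{5 * n * u[n]}=5z/(z-1)^2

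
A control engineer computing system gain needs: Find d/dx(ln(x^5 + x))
Chain rule: d/dx[ln(u)] = u'/u where u = x^5 + x
u' = 5x^4 + 1

Answer: (5x^4 + 1)/(x^5 + x)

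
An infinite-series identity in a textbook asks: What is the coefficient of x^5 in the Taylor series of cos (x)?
cos(x) has only even powers. Coefficient of x^5 = 0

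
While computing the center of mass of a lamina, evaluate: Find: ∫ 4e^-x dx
Since d/dx[e^-x]=- e^-x, we get -4e^-x + C

Answer: -4e^-x + C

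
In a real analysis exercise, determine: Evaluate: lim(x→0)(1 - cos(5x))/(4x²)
Using 1-cos(u) ≈ u²/2 for small u:
(1-cos(5x)) ≈ (5x)²/2=25x²/2
So limit=25/(2·4)=25/8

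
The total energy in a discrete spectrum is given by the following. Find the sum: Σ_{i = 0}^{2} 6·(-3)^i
Geometric series: S = a(1 - r^n)/(1 - r)
a = 6, r = -3, n = 3
S = 6(1+27)/4 = 42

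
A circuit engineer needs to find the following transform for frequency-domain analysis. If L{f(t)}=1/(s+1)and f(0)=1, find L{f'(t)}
L{f'(t)}=s·F(s) - f(0)=s/(s+1)-1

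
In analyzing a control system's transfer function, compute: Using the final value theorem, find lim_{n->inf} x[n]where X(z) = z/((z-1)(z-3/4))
Final value theorem: lim x[n]=lim_{z->1} (z-1)*X(z)
(z-1)*X(z)=z/(z-3/4)
As z->1: 1/(1-3/4)=1/(1/4)=4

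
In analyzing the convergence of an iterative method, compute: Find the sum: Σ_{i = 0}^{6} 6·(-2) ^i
Geometric series: S=a(1 - r^n)/(1 - r)
a=6, r=-2, n=7
S=6(1+128)/3=258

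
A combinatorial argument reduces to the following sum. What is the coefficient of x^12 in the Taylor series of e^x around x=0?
Taylor series of e^x = Σ x^n/n!
Coefficient of x^12 = 1/12! = 1/479001600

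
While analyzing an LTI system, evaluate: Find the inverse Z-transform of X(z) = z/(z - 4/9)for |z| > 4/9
Standard pair: z/(z-a) <-> a^n * u[n] for causal signals
With a = 4/9: x[n] = (4/9)^n * u[n]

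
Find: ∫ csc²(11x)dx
Since d/dx[-cot(11x)] = 11csc²(11x), integral = -cot(11x)/11 + C

Answer: (-1/11)cot(11x) + C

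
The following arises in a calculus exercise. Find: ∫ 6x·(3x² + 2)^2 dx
Let u = 3x² + 2, du = 6x dx
∫ u^2 du = u^3/3 + C

Answer: (3x² + 2)^3/3 + C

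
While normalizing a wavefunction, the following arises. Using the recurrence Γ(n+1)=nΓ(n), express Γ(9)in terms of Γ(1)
Γ(9)=8Γ(8)=8·7Γ(7)=...=8!·Γ(1)=40320·Γ(1)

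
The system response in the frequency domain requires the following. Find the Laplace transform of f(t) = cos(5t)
L{cos(wt)} = s/(s²+w²)
L{cos(5t)} = s/(s²+25)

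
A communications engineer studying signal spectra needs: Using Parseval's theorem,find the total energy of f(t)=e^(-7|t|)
Parseval's theorem: E = integral |f(t)|^2 dt = (1/2pi) integral |F(omega)|^2 domega
E = integral_{-inf}^{inf} e^(-14|t|) dt = 2*integral_0^inf e^(-14t) dt = 2/(2*7) = 1/7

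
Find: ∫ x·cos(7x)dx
By parts: u = x, dv = cos(7x) dx
du = dx, v = sin(7x)/7
= x·sin(7x)/7+cos(7x)/7²+C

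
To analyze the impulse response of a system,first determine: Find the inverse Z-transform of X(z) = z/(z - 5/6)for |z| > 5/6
Standard pair: z/(z-a) <-> a^n*u[n] for causal signals
With a = 5/6: x[n] = (5/6)^n*u[n]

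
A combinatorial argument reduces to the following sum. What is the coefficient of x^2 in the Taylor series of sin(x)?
sin(x) has only odd powers. Coefficient of x^2 = 0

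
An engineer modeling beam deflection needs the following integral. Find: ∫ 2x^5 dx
Using power rule: ∫ 2x^5 dx=2/6 x^6 + C=(1/3)x^6 + C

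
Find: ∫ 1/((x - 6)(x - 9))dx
Partial fractions: 1/((x-6)(x-9)) = A/(x-6) + B/(x-9)
A = -1/3, B = 1/3
∫ [-1/3· 1/(x-6) + 1/3· 1/(x-9)] dx
= (1/3)[ln|x-9| - ln|x-6|] + C

Answer: (1/3)·ln|(x-9)/(x-6)| + C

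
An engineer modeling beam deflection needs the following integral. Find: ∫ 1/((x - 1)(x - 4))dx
Partial fractions: 1/((x-1)(x-4)) = A/(x-1) + B/(x-4)
A = -1/3, B = 1/3
∫ [-1/3· 1/(x-1) + 1/3· 1/(x-4)] dx
= (1/3)[ln|x-4| - ln|x-1|] + C

Answer: (1/3)·ln|(x-4)/(x-1)| + C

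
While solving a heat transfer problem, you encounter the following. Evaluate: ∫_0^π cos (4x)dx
Antiderivative: sin(4x)/4
Evaluate at bounds: [sin(4·π)/4] - [sin(4·0)/4]
= ((0) - (0))/4 = 0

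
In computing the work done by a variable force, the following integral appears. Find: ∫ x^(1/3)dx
Power rule: ∫ x^(1/3) dx=x^(4/3)/(4/3) + C

Answer: (3/4)·x^(4/3) + C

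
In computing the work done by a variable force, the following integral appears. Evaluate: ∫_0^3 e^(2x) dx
Antiderivative: (1/2)e^(2x)
Evaluate: (1/2)(e^6-1)

Answer: (e^6-1)/2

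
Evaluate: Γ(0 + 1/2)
Γ(1/2) = √π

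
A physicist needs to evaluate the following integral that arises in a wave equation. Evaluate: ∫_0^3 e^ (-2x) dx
Antiderivative: (1/(-2))e^(-2x)
Evaluate: (1/(-2))(e^-6 - 1)

Answer: (e^-6 - 1)/(-2)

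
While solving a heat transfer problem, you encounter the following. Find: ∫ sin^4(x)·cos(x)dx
Let u=sin(x), du=cos(x) dx
∫ u^4 du=u^5/5+C

Answer: sin^5(x)/5+C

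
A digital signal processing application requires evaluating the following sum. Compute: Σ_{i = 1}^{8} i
Using formula: Σ i^1=n(n + 1)/2=8·9/2=36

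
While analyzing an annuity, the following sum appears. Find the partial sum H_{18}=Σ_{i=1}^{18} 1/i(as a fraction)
H_18=1 + 1/2 + 1/3 + ... + 1/18
=14274301/4084080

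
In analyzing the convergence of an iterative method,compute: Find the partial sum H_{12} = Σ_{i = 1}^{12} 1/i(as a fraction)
H_12=1+1/2+1/3+...+1/12
=86021/27720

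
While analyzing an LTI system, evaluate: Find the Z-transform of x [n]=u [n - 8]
Using the time-shift property: Z{u[n-8]}=z^(-8) * z/(z-1)
=z^(-7)/(z-1)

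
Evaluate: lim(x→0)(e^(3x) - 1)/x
L'Hôpital (0/0): lim 3e^(3x)/1 = 3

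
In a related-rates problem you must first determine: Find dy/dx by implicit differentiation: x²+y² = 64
Differentiate both sides: 2x+2y·(dy/dx) = 0
Solve: dy/dx = -2x/(2y) = -x/y

Answer: dy/dx = -x/y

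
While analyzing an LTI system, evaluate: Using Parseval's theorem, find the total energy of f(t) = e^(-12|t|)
Parseval's theorem: E=integral |f(t)|^2 dt=(1/2pi) integral |F(omega)|^2 domega
E=integral_{-inf}^{inf} e^(-24|t|) dt=2*integral_0^inf e^(-24t) dt=2/(2*12)=1/12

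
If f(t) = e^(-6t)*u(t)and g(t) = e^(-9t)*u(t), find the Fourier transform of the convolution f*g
By the convolution theorem: F{f * g} = F(omega) * G(omega)
F(omega) = 1/(6+j * omega), G(omega) = 1/(9+j * omega)
F{f * g} = 1/((6+j * omega)(9+j * omega))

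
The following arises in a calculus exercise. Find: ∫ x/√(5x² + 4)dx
Let u=5x² + 4, du=10x dx
∫ (1/10)·u^(-1/2) du=√u/5 + C

Answer: √(5x² + 4)/5 + C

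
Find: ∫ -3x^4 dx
Using power rule: ∫ -3x^4 dx = -3/5 x^5+C = (-3/5)x^5+C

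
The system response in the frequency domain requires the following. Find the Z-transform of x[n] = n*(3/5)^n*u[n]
Using the property Z{n*a^n*u[n]} = az/(z-a)^2
With a = 3/5: X(z) = (3/5)z/(z - 3/5)^2, |z| > 3/5

Answer: (3/5)z/(z - 3/5)^2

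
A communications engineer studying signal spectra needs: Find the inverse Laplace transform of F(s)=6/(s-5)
L^(-1){6/(s-a)}=c·e^(at)
Here a=5, c=6

Answer: 6e^(5t)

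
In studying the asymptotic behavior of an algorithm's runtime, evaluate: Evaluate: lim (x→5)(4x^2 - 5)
Polynomial is continuous, so substitute x = 5:
4·5^2-5 = 95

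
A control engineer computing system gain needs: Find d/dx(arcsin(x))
d/dx[arcsin(u)] = u'/√(1-u²), u = x, u' = 1

Answer: 1/√(1-x²)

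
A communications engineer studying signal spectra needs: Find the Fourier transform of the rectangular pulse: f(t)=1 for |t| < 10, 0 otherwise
F(omega)=integral from -10 to 10 of e^(-j*omega*t) dt
=2*sin(10*omega)/omega=20*sinc(10*omega/pi)

Answer: 2*sin(10*omega)/omega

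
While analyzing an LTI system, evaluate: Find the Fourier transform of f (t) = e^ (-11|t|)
Using the standard pair: F{e^(-a|t|)}=2a/(a^2 + omega^2)
With a=11: F(omega)=22/(121 + omega^2)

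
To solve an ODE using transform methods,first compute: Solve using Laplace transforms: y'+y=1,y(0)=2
Take L of both sides: sY(s) - 2 + Y(s)=1/s
Y(s)(s + 1)=1/s + 2
Y(s)=1/(s(s + 1)) + 2/(s + 1)
Partial fractions: 1/(s(s + 1))=1/s - 1/(s + 1)
So Y(s)=1/s + 1/(s + 1)
Inverse transform (L^(-1){1/s}=1, L^(-1){1/(s + 1)}=e^(-t)):

Answer: y(t)=1 + e^(-t)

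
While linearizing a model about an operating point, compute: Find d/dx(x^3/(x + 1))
Quotient rule: (f/g)'=(f'g - fg')/g²
f=x^3, f'=3x^2
g=x + 1, g'=1

Answer: (3x^2·(x + 1) - x^3)/(x + 1)²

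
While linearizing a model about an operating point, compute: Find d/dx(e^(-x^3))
Chain rule: d/dx[e^u] = e^u · u' where u = -x^3
u' = -3x^2

Answer: -3x^2·e^(-x^3)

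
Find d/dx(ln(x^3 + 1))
Chain rule: d/dx[ln(u)]=u'/u where u=x^3 + 1
u'=3x^2

Answer: (3x^2)/(x^3 + 1)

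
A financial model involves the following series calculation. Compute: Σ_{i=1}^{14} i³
Using formula: Σ i^3=[n(n+1)/2]²=[14·15/2]²=11025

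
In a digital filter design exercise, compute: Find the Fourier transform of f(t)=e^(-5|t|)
Using the standard pair: F{e^(-a|t|)} = 2a/(a^2+omega^2)
With a = 5: F(omega) = 10/(25+omega^2)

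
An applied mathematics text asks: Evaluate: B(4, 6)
B(x,y)=Γ(x)Γ(y)/Γ(x + y)=(x-1)!(y-1)!/(x + y-1)!
B(4,6)=3!·5!/9!=1/504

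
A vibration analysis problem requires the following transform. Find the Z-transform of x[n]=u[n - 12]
Using the time-shift property: Z{u[n-12]}=z^(-12) * z/(z-1)
=z^(-11)/(z-1)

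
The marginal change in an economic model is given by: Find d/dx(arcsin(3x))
d/dx[arcsin(u)] = u'/√(1-u²), u = 3x, u' = 3

Answer: 3/√(1-9x²)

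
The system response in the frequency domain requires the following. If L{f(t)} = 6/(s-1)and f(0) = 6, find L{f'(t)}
L{f'(t)}=s·F(s) - f(0)=6s/(s-1)-6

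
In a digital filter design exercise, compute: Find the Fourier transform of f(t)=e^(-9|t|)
Using the standard pair: F{e^(-a|t|)}=2a/(a^2+omega^2)
With a=9: F(omega)=18/(81+omega^2)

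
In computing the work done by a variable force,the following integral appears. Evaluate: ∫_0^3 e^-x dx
Antiderivative: -e^-x
Evaluate: -(e^-3 - 1)

Answer: (e^-3 - 1)/(-1)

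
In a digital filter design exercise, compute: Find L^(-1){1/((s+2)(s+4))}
Partial fractions: 1/((s+2)(s+4))=A/(s+2)+B/(s+4)
Cover-up: A=1/(s+4)|_{s=-2}=1/2; B=1/(s+2)|_{s=-4}=-1/2
L^(-1)=(1/2)e^(-2t) - (1/2)e^(-4t)

Answer: (1/2)(e^(-2t) - e^(-4t))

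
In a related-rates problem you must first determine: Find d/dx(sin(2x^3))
Chain rule: d/dx[sin(u)] = cos(u)·u' where u = 2x^3
u' = 6x^2

Answer: 6x^2·cos(2x^3)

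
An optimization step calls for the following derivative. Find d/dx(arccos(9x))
d/dx[arccos(u)] = -u'/√(1-u²), u = 9x, u' = 9

Answer: -9/√(1 - 81x²)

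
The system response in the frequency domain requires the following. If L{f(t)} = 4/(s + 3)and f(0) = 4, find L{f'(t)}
L{f'(t)}=s·F(s) - f(0)=4s/(s + 3) - 4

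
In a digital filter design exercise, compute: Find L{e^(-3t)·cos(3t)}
First shifting: L{e^(at)f(t)} = F(s-a)
L{cos(3t)} = s/(s² + 9)
Shift: (s + 3)/((s + 3)² + 9)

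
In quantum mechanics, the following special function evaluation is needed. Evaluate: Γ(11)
Γ(n) = (n-1)! for positive integers
Γ(11) = 10! = 3628800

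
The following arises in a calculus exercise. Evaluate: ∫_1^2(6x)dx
Step 1: Find antiderivative F(x) = 3x^2
Step 2: F(2) - F(1) = 12 - (3) = 9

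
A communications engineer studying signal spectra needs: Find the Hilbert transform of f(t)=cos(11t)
The Hilbert transform shifts each frequency component by -pi/2.
H{cos(wt)}=sin(wt)
With w=11: H{cos(11t)}=sin(11t)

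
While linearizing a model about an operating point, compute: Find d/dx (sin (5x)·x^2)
Product rule: (fg)'=f'g + fg'
f=sin(5x), f'=5·cos(5x)
g=x^2, g'=2x

Answer: 5·cos(5x)·x^2 + 2·sin(5x)·x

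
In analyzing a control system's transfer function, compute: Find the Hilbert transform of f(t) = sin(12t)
The Hilbert transform shifts each frequency component by -pi/2.
H{sin(wt)} = -cos(wt)
With w = 12: H{sin(12t)} = -cos(12t)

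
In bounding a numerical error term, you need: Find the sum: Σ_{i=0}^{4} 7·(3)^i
Geometric series: S = a(1 - r^n)/(1 - r)
a = 7, r = 3, n = 5
S = 7(1 - 243)/-2 = 847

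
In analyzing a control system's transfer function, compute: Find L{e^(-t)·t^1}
First shifting: L{e^(at)f(t)}=F(s-a)
L{t^1}=1/s^2
Shift s → s+1: 1/(s+1)^2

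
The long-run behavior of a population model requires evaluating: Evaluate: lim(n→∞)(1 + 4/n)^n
This is the definition of e^4: lim(1 + 4/n)^n=e^4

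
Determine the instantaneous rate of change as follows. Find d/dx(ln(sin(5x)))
Chain rule: d/dx[ln(u)] = u'/u where u = sin(5x)
u' = 5cos(5x)

Answer: (5cos(5x))/(sin(5x))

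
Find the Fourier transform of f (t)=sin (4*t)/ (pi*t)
sin(W*t)/(pi*t) = (W/pi)*sinc(W*t/pi) is the impulse response of the ideal low-pass filter with cutoff W (here W = 4).
Its Fourier transform is a rectangular function:
F(omega) = 1 for |omega| < 4, 0 otherwise

Answer: rect(omega/8) [i.e., 1 for |omega| < 4, 0 otherwise]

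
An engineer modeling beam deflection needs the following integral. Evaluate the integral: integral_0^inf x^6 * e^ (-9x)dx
This is a Gamma integral. Substitute u=9x (du=9 dx):
integral_0^inf x^6*e^(-9x) dx=(1/9^7) integral_0^inf u^6*e^(-u) du
=Gamma(7)/9^7=6!/9^7=720/4782969

Answer: 80/531441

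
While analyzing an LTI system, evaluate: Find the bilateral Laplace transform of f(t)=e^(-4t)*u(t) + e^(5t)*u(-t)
For e^(-4t) * u(t): L=1/(s+4), Re(s) > -4
For e^(5t) * u(-t): L=-1/(s-5), Re(s) < 5
Combined: F(s)=1/(s+4)-1/(s-5), -4 < Re(s) < 5

Answer: 1/(s+4)-1/(s-5), ROC: -4 < Re(s) < 5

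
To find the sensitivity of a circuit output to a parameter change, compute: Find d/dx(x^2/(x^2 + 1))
Quotient rule: (f/g)'=(f'g - fg')/g²
f=x^2, f'=2x
g=x^2 + 1, g'=2x

Answer: (2x·(x^2 + 1) - 2x^3)/(x^2 + 1)²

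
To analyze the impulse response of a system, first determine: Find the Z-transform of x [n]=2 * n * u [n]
Z{n * u[n]}=z/(z-1)^2
By linearity: Z{2 * n * u[n]}=2z/(z-1)^2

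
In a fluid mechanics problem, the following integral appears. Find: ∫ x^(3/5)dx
Power rule: ∫ x^(3/5) dx=x^(8/5)/(8/5) + C

Answer: (5/8)·x^(8/5) + C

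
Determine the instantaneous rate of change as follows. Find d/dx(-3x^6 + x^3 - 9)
Power rule: d/dx(ax^n)=n·a·x^(n-1)
Term by term: -18·x^5 + 3·x^2

Answer: -18x^5 + 3x^2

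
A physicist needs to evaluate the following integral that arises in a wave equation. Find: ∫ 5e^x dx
Since d/dx[e^x]=+e^x, we get 5e^x+C

Answer: 5e^x+C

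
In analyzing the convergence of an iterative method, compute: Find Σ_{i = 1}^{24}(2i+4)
= 2·Σ i + 4·24 = 2·300 + 96 = 696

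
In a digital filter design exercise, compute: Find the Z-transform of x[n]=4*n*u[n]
Z{n * u[n]}=z/(z-1)^2
By linearity: Z{4 * n * u[n]}=4z/(z-1)^2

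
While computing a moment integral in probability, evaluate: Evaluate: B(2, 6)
B(x,y)=Γ(x)Γ(y)/Γ(x+y)=(x-1)!(y-1)!/(x+y-1)!
B(2,6)=1!·5!/7!=1/42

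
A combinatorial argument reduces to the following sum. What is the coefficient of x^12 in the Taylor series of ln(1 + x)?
ln(1 + x)=Σ (-1)^(n + 1) x^n/n
Coefficient of x^12=(-1)^13/12=-1/12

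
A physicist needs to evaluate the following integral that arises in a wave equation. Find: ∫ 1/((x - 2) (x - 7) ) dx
Partial fractions: 1/((x-2)(x-7))=A/(x-2) + B/(x-7)
A=-1/5, B=1/5
∫ [-1/5· 1/(x-2) + 1/5· 1/(x-7)] dx
=(1/5)[ln|x-7| - ln|x-2|] + C

Answer: (1/5)·ln|(x-7)/(x-2)| + C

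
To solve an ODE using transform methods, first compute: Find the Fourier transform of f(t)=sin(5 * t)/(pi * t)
sin(W * t)/(pi * t)=(W/pi) * sinc(W * t/pi) is the impulse response of the ideal low-pass filter with cutoff W (here W=5).
Its Fourier transform is a rectangular function:
F(omega)=1 for |omega| < 5, 0 otherwise

Answer: rect(omega/10) [i.e., 1 for |omega| < 5, 0 otherwise]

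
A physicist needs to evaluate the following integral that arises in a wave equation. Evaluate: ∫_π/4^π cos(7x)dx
Antiderivative: sin(7x)/7
Evaluate at bounds: [sin(7·π)/7] - [sin(7·π/4)/7]
= ((0) - (-√2/2))/7 = √2/14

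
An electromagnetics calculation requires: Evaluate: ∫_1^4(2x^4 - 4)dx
Step 1: Find antiderivative F(x) = (2/5)x^5-4x
Step 2: F(4) - F(1) = 1968/5 - (-18/5) = 1986/5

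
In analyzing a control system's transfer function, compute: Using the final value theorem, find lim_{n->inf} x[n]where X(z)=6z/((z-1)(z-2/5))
Final value theorem: lim x[n] = lim_{z->1} (z-1) * X(z)
(z-1) * X(z) = 6z/(z-2/5)
As z->1: 6/(1 - 2/5) = 6/(3/5) = 10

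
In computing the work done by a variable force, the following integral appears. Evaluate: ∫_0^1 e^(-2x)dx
Antiderivative: (1/(-2))e^(-2x)
Evaluate: (1/(-2))(e^-2 - 1)

Answer: (e^-2 - 1)/(-2)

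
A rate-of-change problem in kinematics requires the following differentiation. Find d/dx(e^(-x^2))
Chain rule: d/dx[e^u]=e^u · u' where u=-x^2
u'=-2x

Answer: -2x·e^(-x^2)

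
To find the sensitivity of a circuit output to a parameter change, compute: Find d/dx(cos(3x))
Chain rule: d/dx[cos(u)]=-sin(u)·u' where u=3x
u'=3

Answer: -3·sin(3x)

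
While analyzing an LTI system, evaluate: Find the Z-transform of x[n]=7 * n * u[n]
Z{n * u[n]} = z/(z-1)^2
By linearity: Z{7 * n * u[n]} = 7z/(z-1)^2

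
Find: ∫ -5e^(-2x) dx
Since d/dx[e^(-2x)] = -2e^(-2x), we get 5/2 e^(-2x) + C

Answer: (5/2)e^(-2x) + C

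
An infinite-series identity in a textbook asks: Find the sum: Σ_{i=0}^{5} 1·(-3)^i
Geometric series: S=a(1 - r^n)/(1 - r)
a=1, r=-3, n=6
S=1(1 - 729)/4=-182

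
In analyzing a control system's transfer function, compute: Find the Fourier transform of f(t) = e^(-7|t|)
Using the standard pair: F{e^(-a|t|)} = 2a/(a^2 + omega^2)
With a = 7: F(omega) = 14/(49 + omega^2)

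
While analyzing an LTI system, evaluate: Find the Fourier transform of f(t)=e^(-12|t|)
Using the standard pair: F{e^(-a|t|)} = 2a/(a^2 + omega^2)
With a = 12: F(omega) = 24/(144 + omega^2)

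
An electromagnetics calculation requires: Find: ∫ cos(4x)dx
Using substitution u = 4x: ∫ cos(u) du/4 = sin(u)/4+C

Answer: (1/4)sin(4x)+C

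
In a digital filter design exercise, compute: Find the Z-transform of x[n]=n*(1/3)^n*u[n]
Using the property Z{n*a^n*u[n]}=az/(z-a)^2
With a=1/3: X(z)=(1/3)z/(z - 1/3)^2, |z| > 1/3

Answer: (1/3)z/(z - 1/3)^2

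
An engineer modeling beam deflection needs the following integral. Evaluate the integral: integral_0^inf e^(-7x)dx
integral_0^inf e^(-7x) dx = [-1/7 * e^(-7x)]_0^inf
= 0 - (-1/7) = 1/7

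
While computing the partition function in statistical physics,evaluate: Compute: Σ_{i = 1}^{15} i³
Using formula: Σ i^3 = [n(n+1)/2]² = [15·16/2]² = 14400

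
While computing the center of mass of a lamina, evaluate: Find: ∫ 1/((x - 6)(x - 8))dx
Partial fractions: 1/((x-6)(x-8))=A/(x-6) + B/(x-8)
A=-1/2, B=1/2
∫ [-1/2· 1/(x-6) + 1/2· 1/(x-8)] dx
=(1/2)[ln|x-8| - ln|x-6|] + C

Answer: (1/2)·ln|(x-8)/(x-6)| + C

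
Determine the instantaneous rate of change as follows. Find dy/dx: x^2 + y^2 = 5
Differentiate: 2x + 2y·(dy/dx)=0
dy/dx=-2x/(2y)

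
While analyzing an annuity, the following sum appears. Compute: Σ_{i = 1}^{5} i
Using formula: Σ i^1=n(n + 1)/2=5·6/2=15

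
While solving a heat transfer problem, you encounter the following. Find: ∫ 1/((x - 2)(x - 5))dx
Partial fractions: 1/((x-2)(x-5))=A/(x-2)+B/(x-5)
A=-1/3, B=1/3
∫ [-1/3· 1/(x-2)+1/3· 1/(x-5)] dx
=(1/3)[ln|x-5| - ln|x-2|]+C

Answer: (1/3)·ln|(x-5)/(x-2)|+C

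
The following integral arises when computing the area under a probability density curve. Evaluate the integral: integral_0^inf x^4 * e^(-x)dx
This is a Gamma integral. Substitute u=1x:
integral_0^inf x^4*e^(-x) dx=(1/1^5) integral_0^inf u^4*e^(-u) du
=Gamma(5)/1^5=4!/1^5=24/1

Answer: 24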